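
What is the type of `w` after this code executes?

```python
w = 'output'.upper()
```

str.upper() returns str

str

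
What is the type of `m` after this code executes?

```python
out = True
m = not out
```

'not' always returns bool

bool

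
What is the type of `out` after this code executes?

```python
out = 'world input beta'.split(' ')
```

str.split() returns list

list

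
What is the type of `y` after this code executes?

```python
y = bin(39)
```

bin() returns str representation

str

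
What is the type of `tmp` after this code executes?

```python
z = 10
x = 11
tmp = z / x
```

int / int always returns float in Python 3 (10 / 11 = 0.909091)

float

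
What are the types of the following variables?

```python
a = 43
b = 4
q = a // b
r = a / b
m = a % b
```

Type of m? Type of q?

int % int returns int; int // int returns int

int, int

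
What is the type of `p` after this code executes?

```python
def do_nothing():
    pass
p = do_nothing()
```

A function with no return statement returns None

NoneType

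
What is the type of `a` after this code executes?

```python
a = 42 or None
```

'or' returns first truthy value (42, int)

int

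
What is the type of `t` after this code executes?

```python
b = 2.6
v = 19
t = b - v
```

float - int returns float (2.6 - 19 = -16.4)

float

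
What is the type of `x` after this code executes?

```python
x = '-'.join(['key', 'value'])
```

str.join() returns str

str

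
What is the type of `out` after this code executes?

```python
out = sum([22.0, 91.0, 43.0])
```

sum() of floats returns float

float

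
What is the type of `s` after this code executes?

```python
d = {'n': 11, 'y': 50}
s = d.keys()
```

.keys() returns a dict_keys view object

dict_keys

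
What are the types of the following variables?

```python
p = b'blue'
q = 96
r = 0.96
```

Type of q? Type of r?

q is int; r is float

int, float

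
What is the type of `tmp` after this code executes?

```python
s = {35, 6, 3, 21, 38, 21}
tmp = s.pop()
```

Popping from a set of ints returns int

int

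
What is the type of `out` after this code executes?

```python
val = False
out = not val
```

'not' always returns bool

bool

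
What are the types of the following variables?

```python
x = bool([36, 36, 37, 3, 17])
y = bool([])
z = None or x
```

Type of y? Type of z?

bool() returns bool; None or <bool> returns the bool

bool, bool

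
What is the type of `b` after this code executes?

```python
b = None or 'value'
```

'or' with None returns the other value ('value', str)

str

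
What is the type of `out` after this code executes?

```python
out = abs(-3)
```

abs() of int returns int

int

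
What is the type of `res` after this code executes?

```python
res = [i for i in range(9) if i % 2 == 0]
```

A list comprehension [...] produces a list

list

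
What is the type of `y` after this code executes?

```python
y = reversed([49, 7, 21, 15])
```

reversed() on a list returns a list_reverseiterator

list_reverseiterator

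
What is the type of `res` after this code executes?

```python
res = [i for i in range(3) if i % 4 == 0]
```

A list comprehension [...] produces a list

list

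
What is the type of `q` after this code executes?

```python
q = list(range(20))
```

list(range(...)) returns list

list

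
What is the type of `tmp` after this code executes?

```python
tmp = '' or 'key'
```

'or' returns first truthy value ('key', which is str)

str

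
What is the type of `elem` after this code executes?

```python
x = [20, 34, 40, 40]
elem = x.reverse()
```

list.reverse() returns None

NoneType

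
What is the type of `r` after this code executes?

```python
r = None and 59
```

'and' returns first falsy value (None)

NoneType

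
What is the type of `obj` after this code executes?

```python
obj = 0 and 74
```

'and' returns the first falsy value (0, which is int)

int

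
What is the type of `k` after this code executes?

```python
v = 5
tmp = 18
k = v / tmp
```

int / int always returns float in Python 3 (5 / 18 = 0.277778)

float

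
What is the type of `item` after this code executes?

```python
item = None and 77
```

'and' returns first falsy value (None)

NoneType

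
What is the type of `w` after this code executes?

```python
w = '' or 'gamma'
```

'or' returns first truthy value ('gamma', which is str)

str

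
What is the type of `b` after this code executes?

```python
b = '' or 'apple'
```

'or' returns first truthy value ('apple', which is str)

str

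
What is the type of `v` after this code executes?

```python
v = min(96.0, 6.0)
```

min() of floats returns float

float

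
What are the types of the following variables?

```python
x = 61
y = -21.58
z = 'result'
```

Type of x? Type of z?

x is int; z is str

int, str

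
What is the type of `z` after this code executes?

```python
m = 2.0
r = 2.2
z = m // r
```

float // float returns float (floor division preserves float type)

float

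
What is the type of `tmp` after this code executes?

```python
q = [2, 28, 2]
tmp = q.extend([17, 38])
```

list.extend() returns None

NoneType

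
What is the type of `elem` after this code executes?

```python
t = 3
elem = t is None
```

'is' comparison returns bool

bool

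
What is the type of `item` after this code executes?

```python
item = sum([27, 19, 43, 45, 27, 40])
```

sum() of ints returns int

int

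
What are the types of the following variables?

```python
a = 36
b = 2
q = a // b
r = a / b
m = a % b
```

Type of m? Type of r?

int % int returns int; int / int returns float

int, float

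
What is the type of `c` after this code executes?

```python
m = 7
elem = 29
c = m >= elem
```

Comparison operators return bool

bool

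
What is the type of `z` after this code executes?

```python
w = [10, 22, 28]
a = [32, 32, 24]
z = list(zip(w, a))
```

list(zip(...)) returns a list of tuples

list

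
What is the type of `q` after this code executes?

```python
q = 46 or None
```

'or' returns first truthy value (46, int)

int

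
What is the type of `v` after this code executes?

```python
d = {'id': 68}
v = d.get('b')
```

dict.get() returns None when key 'b' is not found and no default given

NoneType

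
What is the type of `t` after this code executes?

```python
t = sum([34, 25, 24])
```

sum() of ints returns int

int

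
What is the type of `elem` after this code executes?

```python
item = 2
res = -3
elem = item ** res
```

int ** negative int returns float

float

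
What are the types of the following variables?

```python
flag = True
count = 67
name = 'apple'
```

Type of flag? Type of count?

flag is bool; count is int

bool, int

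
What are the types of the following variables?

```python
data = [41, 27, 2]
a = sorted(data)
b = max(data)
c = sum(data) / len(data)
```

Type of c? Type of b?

int / int returns float; max of ints returns int

float, int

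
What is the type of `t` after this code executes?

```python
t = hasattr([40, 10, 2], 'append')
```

hasattr() returns bool

bool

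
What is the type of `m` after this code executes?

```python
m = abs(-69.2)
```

abs() of float returns float

float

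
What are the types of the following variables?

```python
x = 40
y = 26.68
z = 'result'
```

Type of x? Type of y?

x is int; y is float

int, float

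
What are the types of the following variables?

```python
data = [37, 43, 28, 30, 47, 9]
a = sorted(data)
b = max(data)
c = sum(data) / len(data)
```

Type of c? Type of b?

int / int returns float; max of ints returns int

float, int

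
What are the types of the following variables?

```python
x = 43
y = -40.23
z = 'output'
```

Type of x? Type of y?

x is int; y is float

int, float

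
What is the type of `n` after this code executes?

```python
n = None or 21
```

'or' with None returns the other value (21, int)

int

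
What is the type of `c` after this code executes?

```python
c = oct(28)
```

oct() returns str representation

str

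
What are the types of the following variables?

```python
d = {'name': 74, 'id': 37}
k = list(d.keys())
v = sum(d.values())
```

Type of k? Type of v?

list(...) returns list; sum of int values returns int

list, int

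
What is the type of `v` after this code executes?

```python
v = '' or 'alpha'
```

'or' returns first truthy value ('alpha', which is str)

str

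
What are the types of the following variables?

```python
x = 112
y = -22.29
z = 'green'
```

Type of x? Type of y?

x is int; y is float

int, float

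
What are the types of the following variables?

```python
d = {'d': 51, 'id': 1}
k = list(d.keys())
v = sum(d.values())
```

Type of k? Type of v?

list(...) returns list; sum of int values returns int

list, int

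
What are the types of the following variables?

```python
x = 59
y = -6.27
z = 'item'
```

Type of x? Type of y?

x is int; y is float

int, float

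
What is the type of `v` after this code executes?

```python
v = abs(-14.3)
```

abs() of float returns float

float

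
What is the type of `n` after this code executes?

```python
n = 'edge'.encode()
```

str.encode() returns bytes

bytes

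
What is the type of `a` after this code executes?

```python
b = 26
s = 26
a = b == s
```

Equality comparison returns bool

bool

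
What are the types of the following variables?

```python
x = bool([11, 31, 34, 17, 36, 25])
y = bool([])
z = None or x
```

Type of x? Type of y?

bool() returns bool; bool() returns bool

bool, bool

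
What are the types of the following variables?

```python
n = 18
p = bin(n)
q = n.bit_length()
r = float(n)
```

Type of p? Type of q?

bin() returns str; int.bit_length() returns int

str, int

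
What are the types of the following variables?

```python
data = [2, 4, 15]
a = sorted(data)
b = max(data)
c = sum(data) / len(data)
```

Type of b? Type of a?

max of ints returns int; sorted() returns list

int, list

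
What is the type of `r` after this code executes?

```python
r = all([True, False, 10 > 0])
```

all() returns bool

bool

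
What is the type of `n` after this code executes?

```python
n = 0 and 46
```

'and' returns the first falsy value (0, which is int)

int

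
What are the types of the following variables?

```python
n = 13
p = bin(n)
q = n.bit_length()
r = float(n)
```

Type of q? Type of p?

int.bit_length() returns int; bin() returns str

int, str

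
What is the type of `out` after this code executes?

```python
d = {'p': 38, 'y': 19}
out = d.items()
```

dict.items() returns a dict_items view

dict_items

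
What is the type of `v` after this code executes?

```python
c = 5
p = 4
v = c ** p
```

int ** positive int returns int (5 ** 4 = 625)

int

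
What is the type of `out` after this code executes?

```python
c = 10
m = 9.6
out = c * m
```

int * float returns float (10 * 9.6 = 96.0)

float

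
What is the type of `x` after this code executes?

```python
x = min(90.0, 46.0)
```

min() of floats returns float

float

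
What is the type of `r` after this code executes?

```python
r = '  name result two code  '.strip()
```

str.strip() returns str

str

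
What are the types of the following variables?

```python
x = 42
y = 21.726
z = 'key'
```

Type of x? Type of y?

x is int; y is float

int, float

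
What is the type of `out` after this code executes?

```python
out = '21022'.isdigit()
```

str.isdigit() returns bool

bool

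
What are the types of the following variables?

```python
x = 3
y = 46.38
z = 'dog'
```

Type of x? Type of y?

x is int; y is float

int, float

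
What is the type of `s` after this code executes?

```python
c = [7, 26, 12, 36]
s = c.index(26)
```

list.index() returns int

int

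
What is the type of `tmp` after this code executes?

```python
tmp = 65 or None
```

'or' returns first truthy value (65, int)

int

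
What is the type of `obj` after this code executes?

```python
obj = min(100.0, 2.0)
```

min() of floats returns float

float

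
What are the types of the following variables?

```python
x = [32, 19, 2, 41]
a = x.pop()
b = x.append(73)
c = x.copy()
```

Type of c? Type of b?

list.copy() returns list; list.append() returns None

list, NoneType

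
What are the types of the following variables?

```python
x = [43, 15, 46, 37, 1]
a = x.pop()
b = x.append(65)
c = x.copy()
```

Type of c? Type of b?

list.copy() returns list; list.append() returns None

list, NoneType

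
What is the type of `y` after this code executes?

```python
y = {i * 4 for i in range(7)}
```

A set comprehension {expr for x in iterable} produces a set

set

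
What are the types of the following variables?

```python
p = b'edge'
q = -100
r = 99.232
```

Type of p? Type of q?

p is bytes; q is int

bytes, int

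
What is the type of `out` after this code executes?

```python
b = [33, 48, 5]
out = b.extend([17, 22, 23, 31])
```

list.extend() returns None

NoneType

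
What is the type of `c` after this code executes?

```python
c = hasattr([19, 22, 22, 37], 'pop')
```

hasattr() returns bool

bool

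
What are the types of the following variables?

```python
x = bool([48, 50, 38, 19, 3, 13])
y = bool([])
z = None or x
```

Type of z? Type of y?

None or <bool> returns the bool; bool() returns bool

bool, bool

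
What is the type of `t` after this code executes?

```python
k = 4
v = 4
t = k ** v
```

int ** positive int returns int (4 ** 4 = 256)

int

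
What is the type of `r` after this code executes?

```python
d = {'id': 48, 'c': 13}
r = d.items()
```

dict.items() returns a dict_items view

dict_items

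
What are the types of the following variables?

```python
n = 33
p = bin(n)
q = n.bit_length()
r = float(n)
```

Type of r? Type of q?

float() returns float; int.bit_length() returns int

float, int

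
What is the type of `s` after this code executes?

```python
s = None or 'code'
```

'or' with None returns the other value ('code', str)

str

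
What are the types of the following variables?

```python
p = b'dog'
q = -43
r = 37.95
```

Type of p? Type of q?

p is bytes; q is int

bytes, int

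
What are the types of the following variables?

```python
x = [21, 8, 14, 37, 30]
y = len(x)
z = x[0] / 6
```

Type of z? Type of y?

int / int returns float; len() returns int

float, int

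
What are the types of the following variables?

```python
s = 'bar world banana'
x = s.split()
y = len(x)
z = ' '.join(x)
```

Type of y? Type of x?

len() returns int; str.split() returns list

int, list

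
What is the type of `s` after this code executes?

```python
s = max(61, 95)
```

max() of ints returns int

int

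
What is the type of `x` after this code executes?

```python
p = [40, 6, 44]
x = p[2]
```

Indexing a list of ints returns int (p[2] = 44)

int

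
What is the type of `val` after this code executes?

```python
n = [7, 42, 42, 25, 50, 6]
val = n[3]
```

Indexing a list of ints returns int (n[3] = 25)

int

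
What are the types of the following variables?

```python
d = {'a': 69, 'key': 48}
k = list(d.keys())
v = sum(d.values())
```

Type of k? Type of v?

list(...) returns list; sum of int values returns int

list, int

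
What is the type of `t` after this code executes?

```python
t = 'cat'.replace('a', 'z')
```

str.replace() returns str

str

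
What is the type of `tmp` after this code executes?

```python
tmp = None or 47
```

'or' with None returns the other value (47, int)

int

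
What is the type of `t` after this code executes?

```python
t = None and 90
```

'and' returns first falsy value (None)

NoneType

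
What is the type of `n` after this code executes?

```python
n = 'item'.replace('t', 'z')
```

str.replace() returns str

str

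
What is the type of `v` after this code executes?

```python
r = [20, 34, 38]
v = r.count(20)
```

list.count() returns int

int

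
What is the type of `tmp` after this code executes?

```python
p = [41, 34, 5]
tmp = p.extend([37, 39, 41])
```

list.extend() returns None

NoneType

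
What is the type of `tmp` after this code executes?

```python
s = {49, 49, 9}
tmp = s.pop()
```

Popping from a set of ints returns int

int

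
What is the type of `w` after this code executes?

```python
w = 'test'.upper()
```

str.upper() returns str

str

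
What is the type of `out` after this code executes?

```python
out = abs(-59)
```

abs() of int returns int

int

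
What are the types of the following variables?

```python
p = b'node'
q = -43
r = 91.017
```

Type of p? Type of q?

p is bytes; q is int

bytes, int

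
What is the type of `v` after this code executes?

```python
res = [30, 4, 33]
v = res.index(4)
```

list.index() returns int

int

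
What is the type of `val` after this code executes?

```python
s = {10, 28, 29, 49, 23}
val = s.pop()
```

Popping from a set of ints returns int

int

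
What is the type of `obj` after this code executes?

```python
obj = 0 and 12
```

'and' returns the first falsy value (0, which is int)

int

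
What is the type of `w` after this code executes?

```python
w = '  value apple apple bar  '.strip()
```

str.strip() returns str

str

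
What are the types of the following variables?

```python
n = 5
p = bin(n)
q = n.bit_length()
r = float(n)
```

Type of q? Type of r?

int.bit_length() returns int; float() returns float

int, float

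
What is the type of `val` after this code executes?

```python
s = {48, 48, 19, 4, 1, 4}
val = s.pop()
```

Popping from a set of ints returns int

int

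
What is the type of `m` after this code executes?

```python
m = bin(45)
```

bin() returns str representation

str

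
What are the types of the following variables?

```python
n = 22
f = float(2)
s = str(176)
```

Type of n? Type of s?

n is int; s is str

int, str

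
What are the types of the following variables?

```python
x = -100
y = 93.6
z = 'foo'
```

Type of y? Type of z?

y is float; z is str

float, str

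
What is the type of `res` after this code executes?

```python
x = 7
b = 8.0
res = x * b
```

int * float returns float (7 * 8.0 = 56.0)

float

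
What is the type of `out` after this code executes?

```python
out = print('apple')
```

print() returns None

NoneType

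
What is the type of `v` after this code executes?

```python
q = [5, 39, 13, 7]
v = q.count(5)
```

list.count() returns int

int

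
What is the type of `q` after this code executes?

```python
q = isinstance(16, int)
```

isinstance() returns bool

bool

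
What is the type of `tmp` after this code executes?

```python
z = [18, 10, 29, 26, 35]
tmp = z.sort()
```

list.sort() returns None (sorts in place)

NoneType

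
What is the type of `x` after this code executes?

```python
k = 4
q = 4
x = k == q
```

Equality comparison returns bool

bool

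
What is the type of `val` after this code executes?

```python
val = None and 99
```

'and' returns first falsy value (None)

NoneType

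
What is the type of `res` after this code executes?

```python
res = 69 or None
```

'or' returns first truthy value (69, int)

int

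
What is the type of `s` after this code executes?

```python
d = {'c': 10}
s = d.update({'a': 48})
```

dict.update() returns None

NoneType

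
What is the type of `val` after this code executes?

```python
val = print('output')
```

print() returns None

NoneType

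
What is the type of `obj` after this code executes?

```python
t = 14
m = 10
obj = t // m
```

int // int returns int (14 // 10 = 1)

int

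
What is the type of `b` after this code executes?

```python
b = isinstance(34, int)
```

isinstance() returns bool

bool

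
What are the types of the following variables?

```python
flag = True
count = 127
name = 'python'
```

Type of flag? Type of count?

flag is bool; count is int

bool, int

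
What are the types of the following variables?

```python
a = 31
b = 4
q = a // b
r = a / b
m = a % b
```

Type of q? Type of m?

int // int returns int; int % int returns int

int, int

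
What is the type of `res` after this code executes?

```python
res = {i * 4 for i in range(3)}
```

A set comprehension {expr for x in iterable} produces a set

set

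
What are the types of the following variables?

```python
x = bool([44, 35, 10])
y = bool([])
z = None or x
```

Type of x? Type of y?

bool() returns bool; bool() returns bool

bool, bool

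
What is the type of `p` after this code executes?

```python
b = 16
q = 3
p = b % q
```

int % int returns int (16 % 3 = 1)

int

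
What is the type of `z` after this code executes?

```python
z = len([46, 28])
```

len() always returns int

int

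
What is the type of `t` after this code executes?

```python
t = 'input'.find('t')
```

str.find() returns int (index, or -1)

int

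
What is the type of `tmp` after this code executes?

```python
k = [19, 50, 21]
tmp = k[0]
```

Indexing a list of ints returns int (k[0] = 19)

int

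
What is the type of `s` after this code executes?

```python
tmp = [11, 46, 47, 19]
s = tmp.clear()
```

list.clear() returns None

NoneType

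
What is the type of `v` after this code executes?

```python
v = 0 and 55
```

'and' returns the first falsy value (0, which is int)

int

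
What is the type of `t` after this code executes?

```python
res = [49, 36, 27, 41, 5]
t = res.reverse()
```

list.reverse() returns None

NoneType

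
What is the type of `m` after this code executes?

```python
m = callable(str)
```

callable() returns bool

bool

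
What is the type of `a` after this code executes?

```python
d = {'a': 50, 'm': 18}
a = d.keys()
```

.keys() returns a dict_keys view object

dict_keys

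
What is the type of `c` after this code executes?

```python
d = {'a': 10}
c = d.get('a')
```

dict.get() returns the value (int) when key is found

int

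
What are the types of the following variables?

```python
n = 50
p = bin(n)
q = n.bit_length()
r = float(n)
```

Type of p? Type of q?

bin() returns str; int.bit_length() returns int

str, int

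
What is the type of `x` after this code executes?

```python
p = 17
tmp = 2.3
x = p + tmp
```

int + float returns float (17 + 2.3 = 19.3)

float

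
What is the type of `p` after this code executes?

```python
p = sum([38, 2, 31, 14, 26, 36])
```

sum() of ints returns int

int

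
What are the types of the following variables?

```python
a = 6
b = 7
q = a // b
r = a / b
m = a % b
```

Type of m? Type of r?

int % int returns int; int / int returns float

int, float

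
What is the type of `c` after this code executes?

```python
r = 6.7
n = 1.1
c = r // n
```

float // float returns float (floor division preserves float type)

float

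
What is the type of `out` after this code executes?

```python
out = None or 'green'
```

'or' with None returns the other value ('green', str)

str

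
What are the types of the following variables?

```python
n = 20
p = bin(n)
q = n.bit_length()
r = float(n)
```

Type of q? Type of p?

int.bit_length() returns int; bin() returns str

int, str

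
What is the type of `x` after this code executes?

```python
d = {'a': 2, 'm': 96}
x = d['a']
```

Accessing dict[str, int] with key 'a' returns int value 2

int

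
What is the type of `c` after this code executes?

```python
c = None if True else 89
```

Ternary: condition is True, if branch (None) taken → NoneType

NoneType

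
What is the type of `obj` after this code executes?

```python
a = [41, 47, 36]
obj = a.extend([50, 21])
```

list.extend() returns None

NoneType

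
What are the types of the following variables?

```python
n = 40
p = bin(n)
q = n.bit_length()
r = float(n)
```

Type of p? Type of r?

bin() returns str; float() returns float

str, float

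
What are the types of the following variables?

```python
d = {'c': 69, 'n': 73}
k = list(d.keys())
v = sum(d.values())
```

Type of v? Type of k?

sum of int values returns int; list(...) returns list

int, list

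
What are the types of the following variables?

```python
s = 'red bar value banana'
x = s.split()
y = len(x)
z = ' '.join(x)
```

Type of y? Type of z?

len() returns int; str.join() returns str

int, str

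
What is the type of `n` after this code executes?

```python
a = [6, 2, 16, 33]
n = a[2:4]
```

Slicing a list always returns a list

list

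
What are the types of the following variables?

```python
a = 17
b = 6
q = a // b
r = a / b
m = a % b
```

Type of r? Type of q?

int / int returns float; int // int returns int

float, int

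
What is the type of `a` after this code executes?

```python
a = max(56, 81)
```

max() of ints returns int

int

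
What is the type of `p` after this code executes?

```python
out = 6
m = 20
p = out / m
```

int / int always returns float in Python 3 (6 / 20 = 0.3)

float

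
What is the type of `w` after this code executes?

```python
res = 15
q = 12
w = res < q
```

Comparison operators return bool

bool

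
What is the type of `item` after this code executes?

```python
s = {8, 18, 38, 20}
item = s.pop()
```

Popping from a set of ints returns int

int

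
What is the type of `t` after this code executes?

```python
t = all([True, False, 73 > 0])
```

all() returns bool

bool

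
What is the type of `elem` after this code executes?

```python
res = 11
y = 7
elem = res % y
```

int % int returns int (11 % 7 = 4)

int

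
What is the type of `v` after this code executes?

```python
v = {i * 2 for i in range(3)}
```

A set comprehension {expr for x in iterable} produces a set

set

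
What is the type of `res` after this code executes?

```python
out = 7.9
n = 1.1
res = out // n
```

float // float returns float (floor division preserves float type)

float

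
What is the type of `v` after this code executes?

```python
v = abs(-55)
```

abs() of int returns int

int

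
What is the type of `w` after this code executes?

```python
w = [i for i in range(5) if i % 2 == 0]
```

A list comprehension [...] produces a list

list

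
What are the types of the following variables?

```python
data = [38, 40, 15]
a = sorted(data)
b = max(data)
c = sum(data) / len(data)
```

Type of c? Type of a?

int / int returns float; sorted() returns list

float, list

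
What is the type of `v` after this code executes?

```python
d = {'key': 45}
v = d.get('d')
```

dict.get() returns None when key 'd' is not found and no default given

NoneType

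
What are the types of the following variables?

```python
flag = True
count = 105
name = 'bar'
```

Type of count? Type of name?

count is int; name is str

int, str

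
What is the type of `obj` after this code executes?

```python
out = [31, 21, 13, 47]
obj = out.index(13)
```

list.index() returns int

int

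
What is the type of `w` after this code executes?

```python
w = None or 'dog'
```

'or' with None returns the other value ('dog', str)

str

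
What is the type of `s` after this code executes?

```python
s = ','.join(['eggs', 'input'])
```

str.join() returns str

str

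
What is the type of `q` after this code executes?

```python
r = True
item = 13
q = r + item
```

bool + int returns int (True is 1, so 1 + 13 = 14)

int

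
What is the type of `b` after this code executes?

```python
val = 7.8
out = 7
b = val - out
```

float - int returns float (7.8 - 7 = 0.8)

float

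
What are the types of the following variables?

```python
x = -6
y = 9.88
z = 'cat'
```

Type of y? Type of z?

y is float; z is str

float, str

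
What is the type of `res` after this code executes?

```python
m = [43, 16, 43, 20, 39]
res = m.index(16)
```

list.index() returns int

int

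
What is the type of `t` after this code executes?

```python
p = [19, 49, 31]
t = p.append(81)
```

list.append() returns None (mutates in place)

NoneType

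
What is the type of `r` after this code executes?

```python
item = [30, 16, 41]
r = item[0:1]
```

Slicing a list always returns a list

list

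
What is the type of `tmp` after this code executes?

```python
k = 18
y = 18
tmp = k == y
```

Equality comparison returns bool

bool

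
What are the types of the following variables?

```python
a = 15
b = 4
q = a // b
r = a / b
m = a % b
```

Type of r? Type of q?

int / int returns float; int // int returns int

float, int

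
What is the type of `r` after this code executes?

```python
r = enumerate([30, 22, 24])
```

enumerate() returns an enumerate iterator object

enumerate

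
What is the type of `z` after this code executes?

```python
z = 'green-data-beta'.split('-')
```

str.split() returns list

list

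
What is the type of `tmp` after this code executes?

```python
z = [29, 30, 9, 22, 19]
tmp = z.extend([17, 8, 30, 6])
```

list.extend() returns None

NoneType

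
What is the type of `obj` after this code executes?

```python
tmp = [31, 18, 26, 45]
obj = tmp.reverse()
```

list.reverse() returns None

NoneType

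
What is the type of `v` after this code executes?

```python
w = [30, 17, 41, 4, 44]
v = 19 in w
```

'in' operator returns bool

bool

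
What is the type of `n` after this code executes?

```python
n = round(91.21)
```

round() with no ndigits arg returns int

int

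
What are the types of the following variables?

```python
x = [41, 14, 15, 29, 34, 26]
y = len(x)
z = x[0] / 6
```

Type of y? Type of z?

len() returns int; int / int returns float

int, float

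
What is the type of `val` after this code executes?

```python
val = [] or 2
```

'or' returns first truthy value (2, which is int)

int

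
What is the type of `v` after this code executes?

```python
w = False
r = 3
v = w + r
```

bool + int returns int (False is 0, so 0 + 3 = 3)

int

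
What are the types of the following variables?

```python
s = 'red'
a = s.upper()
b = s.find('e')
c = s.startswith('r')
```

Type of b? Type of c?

str.find() returns int; str.startswith() returns bool

int, bool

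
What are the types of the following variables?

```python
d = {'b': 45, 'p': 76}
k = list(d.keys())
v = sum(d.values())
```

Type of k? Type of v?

list(...) returns list; sum of int values returns int

list, int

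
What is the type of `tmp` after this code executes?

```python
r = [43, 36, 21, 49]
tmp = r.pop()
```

list.pop() returns the popped element (int here)

int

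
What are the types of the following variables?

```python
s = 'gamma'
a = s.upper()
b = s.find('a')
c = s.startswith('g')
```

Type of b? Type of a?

str.find() returns int; str.upper() returns str

int, str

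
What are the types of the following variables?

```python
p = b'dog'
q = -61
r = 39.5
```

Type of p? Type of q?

p is bytes; q is int

bytes, int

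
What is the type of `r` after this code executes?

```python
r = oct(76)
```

oct() returns str representation

str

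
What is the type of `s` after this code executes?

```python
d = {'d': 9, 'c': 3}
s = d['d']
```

Accessing dict[str, int] with key 'd' returns int value 9

int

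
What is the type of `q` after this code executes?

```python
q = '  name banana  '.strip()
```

str.strip() returns str

str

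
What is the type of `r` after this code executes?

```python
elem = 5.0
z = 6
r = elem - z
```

float - int returns float (5.0 - 6 = -1.0)

float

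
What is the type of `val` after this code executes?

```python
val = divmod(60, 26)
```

divmod() returns a tuple (quotient, remainder)

tuple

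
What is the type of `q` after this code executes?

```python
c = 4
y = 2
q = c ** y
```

int ** positive int returns int (4 ** 2 = 16)

int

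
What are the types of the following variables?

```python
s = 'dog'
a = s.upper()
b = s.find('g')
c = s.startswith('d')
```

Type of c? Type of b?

str.startswith() returns bool; str.find() returns int

bool, int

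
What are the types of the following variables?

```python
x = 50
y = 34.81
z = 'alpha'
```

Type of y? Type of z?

y is float; z is str

float, str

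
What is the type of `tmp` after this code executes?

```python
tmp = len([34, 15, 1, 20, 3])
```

len() always returns int

int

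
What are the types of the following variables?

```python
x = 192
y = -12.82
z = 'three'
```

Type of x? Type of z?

x is int; z is str

int, str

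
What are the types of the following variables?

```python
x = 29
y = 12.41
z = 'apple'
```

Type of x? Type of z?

x is int; z is str

int, str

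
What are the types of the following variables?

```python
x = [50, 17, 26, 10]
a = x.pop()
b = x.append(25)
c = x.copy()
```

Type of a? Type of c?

list.pop() returns the element (int); list.copy() returns list

int, list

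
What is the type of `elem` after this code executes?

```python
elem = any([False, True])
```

any() returns bool

bool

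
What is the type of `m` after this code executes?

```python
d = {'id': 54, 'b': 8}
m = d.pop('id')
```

dict.pop() returns the value (int)

int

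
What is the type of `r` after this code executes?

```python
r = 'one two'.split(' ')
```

str.split() returns list

list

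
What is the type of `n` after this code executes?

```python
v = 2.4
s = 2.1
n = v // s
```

float // float returns float (floor division preserves float type)

float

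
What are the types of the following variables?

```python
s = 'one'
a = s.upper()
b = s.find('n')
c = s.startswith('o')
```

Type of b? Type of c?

str.find() returns int; str.startswith() returns bool

int, bool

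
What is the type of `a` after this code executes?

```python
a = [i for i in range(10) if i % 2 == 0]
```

A list comprehension [...] produces a list

list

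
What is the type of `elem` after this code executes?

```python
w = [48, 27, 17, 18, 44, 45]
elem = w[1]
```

Indexing a list of ints returns int (w[1] = 27)

int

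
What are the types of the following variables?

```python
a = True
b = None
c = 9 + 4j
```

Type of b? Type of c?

b is NoneType; c is complex

NoneType, complex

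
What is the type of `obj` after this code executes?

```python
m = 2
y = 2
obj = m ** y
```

int ** positive int returns int (2 ** 2 = 4)

int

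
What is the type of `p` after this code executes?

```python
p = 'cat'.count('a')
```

str.count() returns int

int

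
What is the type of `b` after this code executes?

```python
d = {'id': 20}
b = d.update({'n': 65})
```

dict.update() returns None

NoneType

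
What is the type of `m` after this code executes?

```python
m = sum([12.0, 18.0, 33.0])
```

sum() of floats returns float

float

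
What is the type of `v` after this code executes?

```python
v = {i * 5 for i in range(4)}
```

A set comprehension {expr for x in iterable} produces a set

set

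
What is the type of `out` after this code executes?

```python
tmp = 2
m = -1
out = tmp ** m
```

int ** negative int returns float

float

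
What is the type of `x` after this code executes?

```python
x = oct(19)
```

oct() returns str representation

str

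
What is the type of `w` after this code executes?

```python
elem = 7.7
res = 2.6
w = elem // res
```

float // float returns float (floor division preserves float type)

float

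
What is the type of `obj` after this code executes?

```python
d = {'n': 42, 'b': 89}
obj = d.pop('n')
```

dict.pop() returns the value (int)

int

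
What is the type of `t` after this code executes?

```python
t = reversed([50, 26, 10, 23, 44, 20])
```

reversed() on a list returns a list_reverseiterator

list_reverseiterator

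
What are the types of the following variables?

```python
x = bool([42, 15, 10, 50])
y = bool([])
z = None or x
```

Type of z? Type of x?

None or <bool> returns the bool; bool() returns bool

bool, bool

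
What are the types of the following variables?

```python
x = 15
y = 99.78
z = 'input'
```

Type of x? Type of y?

x is int; y is float

int, float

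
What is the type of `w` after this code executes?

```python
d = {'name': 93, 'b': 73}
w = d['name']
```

Accessing dict[str, int] with key 'name' returns int value 93

int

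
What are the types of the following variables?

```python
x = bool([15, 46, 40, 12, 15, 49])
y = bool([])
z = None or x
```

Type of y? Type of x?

bool() returns bool; bool() returns bool

bool, bool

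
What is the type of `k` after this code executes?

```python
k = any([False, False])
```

any() returns bool

bool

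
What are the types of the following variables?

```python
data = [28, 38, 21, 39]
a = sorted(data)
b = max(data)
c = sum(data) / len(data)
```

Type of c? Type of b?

int / int returns float; max of ints returns int

float, int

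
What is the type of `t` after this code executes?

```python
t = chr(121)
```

chr() returns str (single character)

str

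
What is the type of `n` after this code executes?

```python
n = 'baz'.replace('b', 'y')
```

str.replace() returns str

str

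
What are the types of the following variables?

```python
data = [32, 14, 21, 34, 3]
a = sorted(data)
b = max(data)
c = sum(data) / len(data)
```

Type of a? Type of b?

sorted() returns list; max of ints returns int

list, int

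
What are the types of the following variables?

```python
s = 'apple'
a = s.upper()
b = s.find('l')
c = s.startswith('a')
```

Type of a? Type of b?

str.upper() returns str; str.find() returns int

str, int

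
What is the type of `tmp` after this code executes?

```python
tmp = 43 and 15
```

'and' returns the last value when all truthy (15, which is int)

int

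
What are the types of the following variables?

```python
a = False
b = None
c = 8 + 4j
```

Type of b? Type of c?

b is NoneType; c is complex

NoneType, complex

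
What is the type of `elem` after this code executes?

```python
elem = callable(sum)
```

callable() returns bool

bool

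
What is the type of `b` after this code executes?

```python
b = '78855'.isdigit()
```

str.isdigit() returns bool

bool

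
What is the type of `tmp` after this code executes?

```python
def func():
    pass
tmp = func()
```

A function with no return statement returns None

NoneType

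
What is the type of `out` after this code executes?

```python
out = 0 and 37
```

'and' returns the first falsy value (0, which is int)

int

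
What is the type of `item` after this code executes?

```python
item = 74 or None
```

'or' returns first truthy value (74, int)

int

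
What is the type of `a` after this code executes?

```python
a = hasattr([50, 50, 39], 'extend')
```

hasattr() returns bool

bool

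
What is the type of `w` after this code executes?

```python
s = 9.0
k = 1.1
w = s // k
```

float // float returns float (floor division preserves float type)

float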